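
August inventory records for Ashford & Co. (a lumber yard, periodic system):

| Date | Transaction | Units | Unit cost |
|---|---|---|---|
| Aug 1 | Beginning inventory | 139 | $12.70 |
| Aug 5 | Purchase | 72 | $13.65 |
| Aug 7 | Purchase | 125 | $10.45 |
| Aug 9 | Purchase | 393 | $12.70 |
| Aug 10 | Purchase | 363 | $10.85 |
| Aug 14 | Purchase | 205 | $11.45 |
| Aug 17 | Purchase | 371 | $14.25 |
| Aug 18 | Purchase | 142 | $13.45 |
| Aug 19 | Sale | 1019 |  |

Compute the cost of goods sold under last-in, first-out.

Aug 19, 1019 sold [LIFO — newest first]: 142 @ $13.45 + 371 @ $14.25 + 205 @ $11.45 + 301 @ $10.85 = $12,809.75
Ending inventory: 139 @ $12.70 + 72 @ $13.65 + 125 @ $10.45 + 393 @ $12.70 + 62 @ $10.85 = $9,718.15

COGS = $12,809.75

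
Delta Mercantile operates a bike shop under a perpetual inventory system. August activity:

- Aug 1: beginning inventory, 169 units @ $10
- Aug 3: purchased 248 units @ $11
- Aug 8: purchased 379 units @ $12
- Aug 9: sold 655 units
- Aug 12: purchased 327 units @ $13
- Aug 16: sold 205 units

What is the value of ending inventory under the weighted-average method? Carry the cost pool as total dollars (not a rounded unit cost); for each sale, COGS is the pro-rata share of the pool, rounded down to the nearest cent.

After Aug 1: 169 on hand, pool $1,690.00 (≈ $10.0000 each)
After Aug 3: 417 on hand, pool $4,418.00 (≈ $10.5947 each)
After Aug 8: 796 on hand, pool $8,966.00 (≈ $11.2638 each)
Aug 9, sell 655: 655/796 × $8,966.00 → $7,377.80
After Aug 12: 468 on hand, pool $5,839.20 (≈ $12.4769 each)
Aug 16, sell 205: 205/468 × $5,839.20 → $2,557.76
Total COGS = $7,377.80 + $2,557.76 = $9,935.56
Ending inventory (cost pool remaining) = $3,281.44

Ending inventory = $3,281.44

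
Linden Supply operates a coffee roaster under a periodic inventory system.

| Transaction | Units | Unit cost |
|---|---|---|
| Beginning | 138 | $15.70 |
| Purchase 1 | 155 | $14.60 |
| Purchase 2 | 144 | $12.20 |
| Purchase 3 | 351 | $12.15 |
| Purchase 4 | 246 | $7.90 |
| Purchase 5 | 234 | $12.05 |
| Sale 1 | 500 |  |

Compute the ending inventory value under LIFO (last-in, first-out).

Ending inventory = $10,208.05

Sale 1 (500) [LIFO — newest first]: 234 @ $12.05 + 246 @ $7.90 + 20 @ $12.15 = $5,006.10
Ending inventory: 138 @ $15.70 + 155 @ $14.60 + 144 @ $12.20 + 331 @ $12.15 = $10,208.05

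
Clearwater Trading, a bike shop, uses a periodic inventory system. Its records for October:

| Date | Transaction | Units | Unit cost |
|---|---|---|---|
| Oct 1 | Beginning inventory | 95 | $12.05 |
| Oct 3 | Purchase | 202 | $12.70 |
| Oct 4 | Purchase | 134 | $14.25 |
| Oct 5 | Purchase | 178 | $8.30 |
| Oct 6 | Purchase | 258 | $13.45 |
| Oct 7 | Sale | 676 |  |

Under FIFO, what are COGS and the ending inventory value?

COGS = $7,998.20; ending inventory = $2,568.95

Oct 7, 676 sold [FIFO — oldest first]: 95 @ $12.05 + 202 @ $12.70 + 134 @ $14.25 + 178 @ $8.30 + 67 @ $13.45 = $7,998.20
Ending inventory: 191 @ $13.45 = $2,568.95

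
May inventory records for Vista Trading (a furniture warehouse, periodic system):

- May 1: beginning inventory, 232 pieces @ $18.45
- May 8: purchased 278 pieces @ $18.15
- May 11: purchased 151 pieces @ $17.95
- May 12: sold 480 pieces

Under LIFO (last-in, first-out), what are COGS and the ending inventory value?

May 12, 480 sold [LIFO — newest first]: 151 @ $17.95 + 278 @ $18.15 + 51 @ $18.45 = $8,697.10
Ending inventory: 181 @ $18.45 = $3,339.45
Check: goods available $12,036.55 = COGS $8,697.10 + ending $3,339.45

COGS = $8,697.10; ending inventory = $3,339.45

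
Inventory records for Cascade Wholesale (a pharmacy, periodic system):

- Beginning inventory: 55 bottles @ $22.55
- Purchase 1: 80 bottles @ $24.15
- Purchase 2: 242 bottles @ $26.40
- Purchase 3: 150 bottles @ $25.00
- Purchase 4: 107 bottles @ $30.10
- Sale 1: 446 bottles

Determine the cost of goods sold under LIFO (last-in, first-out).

COGS = $11,960.30

Sale 1 (446) [LIFO — newest first]: 107 @ $30.10 + 150 @ $25.00 + 189 @ $26.40 = $11,960.30
Ending inventory: 55 @ $22.55 + 80 @ $24.15 + 53 @ $26.40 = $4,571.45
Check: goods available $16,531.75 = COGS $11,960.30 + ending $4,571.45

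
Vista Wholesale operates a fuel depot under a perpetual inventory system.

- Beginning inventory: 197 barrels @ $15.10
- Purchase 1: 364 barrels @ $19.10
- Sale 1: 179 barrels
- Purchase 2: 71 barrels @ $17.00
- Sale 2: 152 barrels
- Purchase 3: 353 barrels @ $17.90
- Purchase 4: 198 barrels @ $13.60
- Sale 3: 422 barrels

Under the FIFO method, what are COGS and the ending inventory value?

Sale 1 (179) [FIFO — oldest first]: 179 @ $15.10 = $2,702.90
Sale 2 (152) [FIFO — oldest first]: 18 @ $15.10 + 134 @ $19.10 = $2,831.20
Sale 3 (422) [FIFO — oldest first]: 230 @ $19.10 + 71 @ $17.00 + 121 @ $17.90 = $7,765.90
Total COGS = $2,702.90 + $2,831.20 + $7,765.90 = $13,300.00
Ending inventory: 232 @ $17.90 + 198 @ $13.60 = $6,845.60
Check: goods available $20,145.60 = COGS $13,300.00 + ending $6,845.60

COGS = $13,300.00; ending inventory = $6,845.60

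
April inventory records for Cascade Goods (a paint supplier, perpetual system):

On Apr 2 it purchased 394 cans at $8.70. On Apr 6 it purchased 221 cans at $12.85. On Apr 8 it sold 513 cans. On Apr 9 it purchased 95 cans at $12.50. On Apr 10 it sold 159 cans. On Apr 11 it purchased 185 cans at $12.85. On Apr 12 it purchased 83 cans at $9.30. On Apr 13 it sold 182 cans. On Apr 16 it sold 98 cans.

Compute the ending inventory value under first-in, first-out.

Ending inventory = $241.80

Apr 8, 513 sold [FIFO — oldest first]: 394 @ $8.70 + 119 @ $12.85 = $4,956.95
Apr 10, 159 sold [FIFO — oldest first]: 102 @ $12.85 + 57 @ $12.50 = $2,023.20
Apr 13, 182 sold [FIFO — oldest first]: 38 @ $12.50 + 144 @ $12.85 = $2,325.40
Apr 16, 98 sold [FIFO — oldest first]: 41 @ $12.85 + 57 @ $9.30 = $1,056.95
Total COGS = $4,956.95 + $2,023.20 + $2,325.40 + $1,056.95 = $10,362.50
Ending inventory: 26 @ $9.30 = $241.80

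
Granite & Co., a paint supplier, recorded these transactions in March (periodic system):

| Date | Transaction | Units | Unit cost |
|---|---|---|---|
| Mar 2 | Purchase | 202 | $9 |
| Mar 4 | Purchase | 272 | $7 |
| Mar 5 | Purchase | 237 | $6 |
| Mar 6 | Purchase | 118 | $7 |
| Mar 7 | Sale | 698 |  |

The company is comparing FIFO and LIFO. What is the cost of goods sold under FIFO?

COGS = $5,066

FIFO COGS: 202 @ $9 + 272 @ $7 + 224 @ $6 = $5,066
LIFO COGS: 118 @ $7 + 237 @ $6 + 272 @ $7 + 71 @ $9 = $4,791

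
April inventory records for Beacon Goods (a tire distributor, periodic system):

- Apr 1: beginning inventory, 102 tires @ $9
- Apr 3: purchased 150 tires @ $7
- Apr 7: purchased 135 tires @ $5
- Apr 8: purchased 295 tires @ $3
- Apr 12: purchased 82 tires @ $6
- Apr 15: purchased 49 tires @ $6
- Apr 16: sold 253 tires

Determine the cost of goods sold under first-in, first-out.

Apr 16, 253 sold [FIFO — oldest first]: 102 @ $9 + 150 @ $7 + 1 @ $5 = $1,973
Ending inventory: 134 @ $5 + 295 @ $3 + 82 @ $6 + 49 @ $6 = $2,341

COGS = $1,973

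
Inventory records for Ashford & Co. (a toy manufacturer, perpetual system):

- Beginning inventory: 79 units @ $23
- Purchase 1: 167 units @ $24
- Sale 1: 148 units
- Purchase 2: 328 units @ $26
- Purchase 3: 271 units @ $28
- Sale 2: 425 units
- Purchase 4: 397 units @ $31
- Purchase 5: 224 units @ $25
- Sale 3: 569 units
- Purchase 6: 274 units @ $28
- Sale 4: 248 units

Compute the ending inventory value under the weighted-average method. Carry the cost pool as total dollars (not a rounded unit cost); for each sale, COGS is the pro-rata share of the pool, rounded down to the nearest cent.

After Beginning: 79 on hand, pool $1,817.00 (≈ $23.0000 each)
After Purchase 1: 246 on hand, pool $5,825.00 (≈ $23.6789 each)
Sale 1, sell 148: 148/246 × $5,825.00 → $3,504.47
After Purchase 2: 426 on hand, pool $10,848.53 (≈ $25.4660 each)
After Purchase 3: 697 on hand, pool $18,436.53 (≈ $26.4513 each)
Sale 2, sell 425: 425/697 × $18,436.53 → $11,241.78
After Purchase 4: 669 on hand, pool $19,501.75 (≈ $29.1506 each)
After Purchase 5: 893 on hand, pool $25,101.75 (≈ $28.1095 each)
Sale 3, sell 569: 569/893 × $25,101.75 → $15,994.28
After Purchase 6: 598 on hand, pool $16,779.47 (≈ $28.0593 each)
Sale 4, sell 248: 248/598 × $16,779.47 → $6,958.70
Total COGS = $3,504.47 + $11,241.78 + $15,994.28 + $6,958.70 = $37,699.23
Ending inventory (cost pool remaining) = $9,820.77

Ending inventory = $9,820.77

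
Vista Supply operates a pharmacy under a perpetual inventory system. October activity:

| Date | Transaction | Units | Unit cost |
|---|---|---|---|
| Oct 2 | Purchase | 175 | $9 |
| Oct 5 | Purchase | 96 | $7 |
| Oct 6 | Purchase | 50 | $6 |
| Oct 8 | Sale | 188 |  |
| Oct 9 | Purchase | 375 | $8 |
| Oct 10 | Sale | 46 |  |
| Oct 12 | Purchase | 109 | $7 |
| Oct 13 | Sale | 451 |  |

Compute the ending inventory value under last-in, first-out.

Oct 8, 188 sold [LIFO — newest first]: 50 @ $6 + 96 @ $7 + 42 @ $9 = $1,350
Oct 10, 46 sold [LIFO — newest first]: 46 @ $8 = $368
Oct 13, 451 sold [LIFO — newest first]: 109 @ $7 + 329 @ $8 + 13 @ $9 = $3,512
Total COGS = $1,350 + $368 + $3,512 = $5,230
Ending inventory: 120 @ $9 = $1,080

Ending inventory = $1,080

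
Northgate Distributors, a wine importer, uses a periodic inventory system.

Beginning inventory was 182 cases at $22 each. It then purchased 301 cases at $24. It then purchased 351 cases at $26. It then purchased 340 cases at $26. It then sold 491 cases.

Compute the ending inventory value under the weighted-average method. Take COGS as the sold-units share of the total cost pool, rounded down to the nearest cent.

Ending inventory = $16,984.25

Sale 1, sell 491: 491/1174 × $29,194.00 → $12,209.75
Ending inventory (cost pool remaining) = $16,984.25
Check: goods available $29,194.00 = COGS $12,209.75 + ending $16,984.25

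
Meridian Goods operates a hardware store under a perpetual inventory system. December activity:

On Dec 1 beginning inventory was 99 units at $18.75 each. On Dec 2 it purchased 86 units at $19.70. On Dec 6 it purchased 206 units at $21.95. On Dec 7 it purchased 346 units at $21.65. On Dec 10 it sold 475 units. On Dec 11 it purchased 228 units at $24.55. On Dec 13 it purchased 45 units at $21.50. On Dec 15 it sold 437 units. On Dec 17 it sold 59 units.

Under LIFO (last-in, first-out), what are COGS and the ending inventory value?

Dec 10, 475 sold [LIFO — newest first]: 346 @ $21.65 + 129 @ $21.95 = $10,322.45
Dec 15, 437 sold [LIFO — newest first]: 45 @ $21.50 + 228 @ $24.55 + 77 @ $21.95 + 86 @ $19.70 + 1 @ $18.75 = $9,968.00
Dec 17, 59 sold [LIFO — newest first]: 59 @ $18.75 = $1,106.25
Total COGS = $10,322.45 + $9,968.00 + $1,106.25 = $21,396.70
Ending inventory: 39 @ $18.75 = $731.25

COGS = $21,396.70; ending inventory = $731.25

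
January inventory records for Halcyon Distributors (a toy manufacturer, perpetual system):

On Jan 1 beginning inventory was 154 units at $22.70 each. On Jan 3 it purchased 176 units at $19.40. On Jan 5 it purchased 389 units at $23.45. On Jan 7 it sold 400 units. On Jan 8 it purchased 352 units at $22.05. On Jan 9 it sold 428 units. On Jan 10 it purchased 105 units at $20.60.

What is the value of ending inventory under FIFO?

Jan 7, 400 sold [FIFO — oldest first]: 154 @ $22.70 + 176 @ $19.40 + 70 @ $23.45 = $8,551.70
Jan 9, 428 sold [FIFO — oldest first]: 319 @ $23.45 + 109 @ $22.05 = $9,884.00
Total COGS = $8,551.70 + $9,884.00 = $18,435.70
Ending inventory: 243 @ $22.05 + 105 @ $20.60 = $7,521.15

Ending inventory = $7,521.15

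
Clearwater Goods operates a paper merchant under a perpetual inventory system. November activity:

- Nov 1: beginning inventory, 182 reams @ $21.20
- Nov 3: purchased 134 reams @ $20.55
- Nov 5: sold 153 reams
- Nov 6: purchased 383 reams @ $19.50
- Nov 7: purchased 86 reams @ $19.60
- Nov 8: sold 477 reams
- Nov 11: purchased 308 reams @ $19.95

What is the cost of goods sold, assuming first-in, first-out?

Nov 5, 153 sold [FIFO — oldest first]: 153 @ $21.20 = $3,243.60
Nov 8, 477 sold [FIFO — oldest first]: 29 @ $21.20 + 134 @ $20.55 + 314 @ $19.50 = $9,491.50
Total COGS = $3,243.60 + $9,491.50 = $12,735.10
Ending inventory: 69 @ $19.50 + 86 @ $19.60 + 308 @ $19.95 = $9,175.70

COGS = $12,735.10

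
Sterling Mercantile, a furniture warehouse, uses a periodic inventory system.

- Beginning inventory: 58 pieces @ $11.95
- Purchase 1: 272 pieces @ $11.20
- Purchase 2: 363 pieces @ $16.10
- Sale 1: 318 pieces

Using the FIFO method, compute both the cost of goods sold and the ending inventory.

Sale 1 (318) [FIFO — oldest first]: 58 @ $11.95 + 260 @ $11.20 = $3,605.10
Ending inventory: 12 @ $11.20 + 363 @ $16.10 = $5,978.70

COGS = $3,605.10; ending inventory = $5,978.70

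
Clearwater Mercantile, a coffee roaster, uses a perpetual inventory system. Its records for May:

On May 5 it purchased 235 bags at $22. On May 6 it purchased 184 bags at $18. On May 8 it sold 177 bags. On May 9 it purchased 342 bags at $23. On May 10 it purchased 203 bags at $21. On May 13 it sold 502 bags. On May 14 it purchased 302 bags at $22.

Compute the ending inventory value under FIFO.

Ending inventory = $12,793

May 8, 177 sold [FIFO — oldest first]: 177 @ $22 = $3,894
May 13, 502 sold [FIFO — oldest first]: 58 @ $22 + 184 @ $18 + 260 @ $23 = $10,568
Total COGS = $3,894 + $10,568 = $14,462
Ending inventory: 82 @ $23 + 203 @ $21 + 302 @ $22 = $12,793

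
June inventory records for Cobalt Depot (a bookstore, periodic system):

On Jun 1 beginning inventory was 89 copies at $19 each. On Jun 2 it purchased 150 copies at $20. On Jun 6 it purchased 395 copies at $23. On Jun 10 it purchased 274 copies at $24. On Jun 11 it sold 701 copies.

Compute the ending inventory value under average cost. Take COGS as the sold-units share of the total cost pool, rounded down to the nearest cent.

Ending inventory = $4,639.72

Jun 11, sell 701: 701/908 × $20,352.00 → $15,712.28
Ending inventory (cost pool remaining) = $4,639.72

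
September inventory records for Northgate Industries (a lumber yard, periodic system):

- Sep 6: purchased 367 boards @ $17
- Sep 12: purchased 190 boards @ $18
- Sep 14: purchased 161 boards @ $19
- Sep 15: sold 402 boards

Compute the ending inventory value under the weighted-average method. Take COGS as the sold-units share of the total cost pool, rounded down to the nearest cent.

Ending inventory = $5,597.34

Sep 15, sell 402: 402/718 × $12,718.00 → $7,120.66
Ending inventory (cost pool remaining) = $5,597.34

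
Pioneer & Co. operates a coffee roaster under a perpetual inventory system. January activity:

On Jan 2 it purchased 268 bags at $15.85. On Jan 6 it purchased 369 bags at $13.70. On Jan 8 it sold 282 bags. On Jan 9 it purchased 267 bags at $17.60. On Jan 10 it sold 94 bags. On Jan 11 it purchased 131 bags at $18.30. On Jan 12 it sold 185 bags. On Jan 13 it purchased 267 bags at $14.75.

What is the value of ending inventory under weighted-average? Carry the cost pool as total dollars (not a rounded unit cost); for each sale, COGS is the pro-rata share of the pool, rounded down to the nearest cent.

After Jan 2: 268 on hand, pool $4,247.80 (≈ $15.8500 each)
After Jan 6: 637 on hand, pool $9,303.10 (≈ $14.6046 each)
Jan 8, sell 282: 282/637 × $9,303.10 → $4,118.48
After Jan 9: 622 on hand, pool $9,883.82 (≈ $15.8904 each)
Jan 10, sell 94: 94/622 × $9,883.82 → $1,493.69
After Jan 11: 659 on hand, pool $10,787.43 (≈ $16.3694 each)
Jan 12, sell 185: 185/659 × $10,787.43 → $3,028.33
After Jan 13: 741 on hand, pool $11,697.35 (≈ $15.7859 each)
Total COGS = $4,118.48 + $1,493.69 + $3,028.33 = $8,640.50
Ending inventory (cost pool remaining) = $11,697.35

Ending inventory = $11,697.35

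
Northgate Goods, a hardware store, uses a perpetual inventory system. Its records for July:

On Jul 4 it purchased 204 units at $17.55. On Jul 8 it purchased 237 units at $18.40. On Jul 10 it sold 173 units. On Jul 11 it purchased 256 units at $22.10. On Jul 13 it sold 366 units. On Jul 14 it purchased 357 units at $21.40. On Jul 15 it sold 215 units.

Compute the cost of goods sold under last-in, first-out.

Jul 10, 173 sold [LIFO — newest first]: 173 @ $18.40 = $3,183.20
Jul 13, 366 sold [LIFO — newest first]: 256 @ $22.10 + 64 @ $18.40 + 46 @ $17.55 = $7,642.50
Jul 15, 215 sold [LIFO — newest first]: 215 @ $21.40 = $4,601.00
Total COGS = $3,183.20 + $7,642.50 + $4,601.00 = $15,426.70
Ending inventory: 158 @ $17.55 + 142 @ $21.40 = $5,811.70

COGS = $15,426.70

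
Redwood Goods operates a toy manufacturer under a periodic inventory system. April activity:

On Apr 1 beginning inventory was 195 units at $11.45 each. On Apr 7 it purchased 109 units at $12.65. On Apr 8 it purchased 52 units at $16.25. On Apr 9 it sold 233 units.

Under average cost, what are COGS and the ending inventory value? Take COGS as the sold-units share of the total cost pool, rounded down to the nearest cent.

Apr 9, sell 233: 233/356 × $4,456.60 → $2,916.81
Ending inventory (cost pool remaining) = $1,539.79

COGS = $2,916.81; ending inventory = $1,539.79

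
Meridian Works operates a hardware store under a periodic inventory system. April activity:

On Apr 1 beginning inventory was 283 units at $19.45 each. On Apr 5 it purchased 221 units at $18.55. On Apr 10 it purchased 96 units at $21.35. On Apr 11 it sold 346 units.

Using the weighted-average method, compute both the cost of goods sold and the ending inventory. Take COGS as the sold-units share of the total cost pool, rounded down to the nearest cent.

Apr 11, sell 346: 346/600 × $11,653.50 → $6,720.18
Ending inventory (cost pool remaining) = $4,933.32

COGS = $6,720.18; ending inventory = $4,933.32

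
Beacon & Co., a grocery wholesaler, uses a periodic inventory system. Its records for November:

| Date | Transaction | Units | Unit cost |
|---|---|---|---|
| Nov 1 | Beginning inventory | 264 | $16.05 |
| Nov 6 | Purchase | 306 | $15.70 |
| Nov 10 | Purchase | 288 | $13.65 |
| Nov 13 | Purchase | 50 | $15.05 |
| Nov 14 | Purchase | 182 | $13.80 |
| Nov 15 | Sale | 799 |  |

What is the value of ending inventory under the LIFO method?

Nov 15, 799 sold [LIFO — newest first]: 182 @ $13.80 + 50 @ $15.05 + 288 @ $13.65 + 279 @ $15.70 = $11,575.60
Ending inventory: 264 @ $16.05 + 27 @ $15.70 = $4,661.10
Check: goods available $16,236.70 = COGS $11,575.60 + ending $4,661.10

Ending inventory = $4,661.10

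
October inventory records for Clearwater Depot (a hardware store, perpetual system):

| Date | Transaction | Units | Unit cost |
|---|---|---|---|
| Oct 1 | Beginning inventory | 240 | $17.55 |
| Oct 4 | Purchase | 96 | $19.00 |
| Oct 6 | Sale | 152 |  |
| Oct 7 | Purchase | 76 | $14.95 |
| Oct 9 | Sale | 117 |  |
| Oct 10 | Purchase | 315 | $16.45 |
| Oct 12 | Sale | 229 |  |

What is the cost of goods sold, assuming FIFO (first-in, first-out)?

Oct 6, 152 sold [FIFO — oldest first]: 152 @ $17.55 = $2,667.60
Oct 9, 117 sold [FIFO — oldest first]: 88 @ $17.55 + 29 @ $19.00 = $2,095.40
Oct 12, 229 sold [FIFO — oldest first]: 67 @ $19.00 + 76 @ $14.95 + 86 @ $16.45 = $3,823.90
Total COGS = $2,667.60 + $2,095.40 + $3,823.90 = $8,586.90
Ending inventory: 229 @ $16.45 = $3,767.05

COGS = $8,586.90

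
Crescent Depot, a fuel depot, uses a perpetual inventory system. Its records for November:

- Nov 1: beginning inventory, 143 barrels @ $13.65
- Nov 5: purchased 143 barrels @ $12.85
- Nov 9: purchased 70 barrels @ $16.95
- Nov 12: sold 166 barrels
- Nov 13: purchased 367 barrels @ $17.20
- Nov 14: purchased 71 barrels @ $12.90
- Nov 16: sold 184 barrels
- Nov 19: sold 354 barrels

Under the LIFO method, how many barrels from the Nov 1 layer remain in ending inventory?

90

Nov 12, 166 sold [LIFO — newest first]: 70 @ $16.95 + 96 @ $12.85 = $2,420.10
Nov 16, 184 sold [LIFO — newest first]: 71 @ $12.90 + 113 @ $17.20 = $2,859.50
Nov 19, 354 sold [LIFO — newest first]: 254 @ $17.20 + 47 @ $12.85 + 53 @ $13.65 = $5,696.20
Total COGS = $2,420.10 + $2,859.50 + $5,696.20 = $10,975.80
Ending inventory: 90 @ $13.65 = $1,228.50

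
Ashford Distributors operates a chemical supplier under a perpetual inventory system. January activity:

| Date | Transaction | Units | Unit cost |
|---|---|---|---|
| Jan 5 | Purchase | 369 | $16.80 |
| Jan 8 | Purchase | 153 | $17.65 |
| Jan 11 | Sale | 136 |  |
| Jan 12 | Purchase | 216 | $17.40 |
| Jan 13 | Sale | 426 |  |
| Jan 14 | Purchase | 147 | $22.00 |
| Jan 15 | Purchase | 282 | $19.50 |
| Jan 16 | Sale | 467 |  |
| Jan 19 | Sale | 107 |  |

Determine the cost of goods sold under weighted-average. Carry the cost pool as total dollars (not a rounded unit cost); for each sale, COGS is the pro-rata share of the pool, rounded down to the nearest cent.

COGS = $20,788.68

After Jan 5: 369 on hand, pool $6,199.20 (≈ $16.8000 each)
After Jan 8: 522 on hand, pool $8,899.65 (≈ $17.0491 each)
Jan 11, sell 136: 136/522 × $8,899.65 → $2,318.68
After Jan 12: 602 on hand, pool $10,339.37 (≈ $17.1750 each)
Jan 13, sell 426: 426/602 × $10,339.37 → $7,316.56
After Jan 14: 323 on hand, pool $6,256.81 (≈ $19.3709 each)
After Jan 15: 605 on hand, pool $11,755.81 (≈ $19.4311 each)
Jan 16, sell 467: 467/605 × $11,755.81 → $9,074.31
Jan 19, sell 107: 107/138 × $2,681.50 → $2,079.13
Total COGS = $2,318.68 + $7,316.56 + $9,074.31 + $2,079.13 = $20,788.68
Ending inventory (cost pool remaining) = $602.37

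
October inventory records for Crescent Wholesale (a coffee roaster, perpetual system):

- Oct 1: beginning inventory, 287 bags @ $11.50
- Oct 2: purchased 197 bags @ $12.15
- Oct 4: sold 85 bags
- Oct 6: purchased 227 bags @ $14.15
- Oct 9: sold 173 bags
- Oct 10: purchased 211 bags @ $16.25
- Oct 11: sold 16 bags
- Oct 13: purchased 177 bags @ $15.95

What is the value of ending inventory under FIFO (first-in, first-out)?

Oct 4, 85 sold [FIFO — oldest first]: 85 @ $11.50 = $977.50
Oct 9, 173 sold [FIFO — oldest first]: 173 @ $11.50 = $1,989.50
Oct 11, 16 sold [FIFO — oldest first]: 16 @ $11.50 = $184.00
Total COGS = $977.50 + $1,989.50 + $184.00 = $3,151.00
Ending inventory: 13 @ $11.50 + 197 @ $12.15 + 227 @ $14.15 + 211 @ $16.25 + 177 @ $15.95 = $12,007.00

Ending inventory = $12,007.00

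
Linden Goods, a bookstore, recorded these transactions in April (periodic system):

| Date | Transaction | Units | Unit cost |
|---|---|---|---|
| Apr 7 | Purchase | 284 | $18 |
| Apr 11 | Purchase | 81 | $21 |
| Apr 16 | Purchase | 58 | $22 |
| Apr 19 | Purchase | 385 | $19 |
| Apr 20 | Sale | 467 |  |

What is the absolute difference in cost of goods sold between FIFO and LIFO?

FIFO COGS: 284 @ $18 + 81 @ $21 + 58 @ $22 + 44 @ $19 = $8,925
LIFO COGS: 385 @ $19 + 58 @ $22 + 24 @ $21 = $9,095
Difference = |$8,925 − $9,095| = $170

$170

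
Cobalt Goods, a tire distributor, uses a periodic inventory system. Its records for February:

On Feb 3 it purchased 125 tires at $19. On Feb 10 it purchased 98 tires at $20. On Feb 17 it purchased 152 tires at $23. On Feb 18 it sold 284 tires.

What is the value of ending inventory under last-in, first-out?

Feb 18, 284 sold [LIFO — newest first]: 152 @ $23 + 98 @ $20 + 34 @ $19 = $6,102
Ending inventory: 91 @ $19 = $1,729

Ending inventory = $1,729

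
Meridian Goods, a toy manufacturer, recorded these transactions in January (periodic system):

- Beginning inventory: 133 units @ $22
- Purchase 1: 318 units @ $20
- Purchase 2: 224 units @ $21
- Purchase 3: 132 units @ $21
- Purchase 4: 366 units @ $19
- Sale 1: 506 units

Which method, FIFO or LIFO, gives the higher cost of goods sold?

FIFO

FIFO COGS: 133 @ $22 + 318 @ $20 + 55 @ $21 = $10,441
LIFO COGS: 366 @ $19 + 132 @ $21 + 8 @ $21 = $9,894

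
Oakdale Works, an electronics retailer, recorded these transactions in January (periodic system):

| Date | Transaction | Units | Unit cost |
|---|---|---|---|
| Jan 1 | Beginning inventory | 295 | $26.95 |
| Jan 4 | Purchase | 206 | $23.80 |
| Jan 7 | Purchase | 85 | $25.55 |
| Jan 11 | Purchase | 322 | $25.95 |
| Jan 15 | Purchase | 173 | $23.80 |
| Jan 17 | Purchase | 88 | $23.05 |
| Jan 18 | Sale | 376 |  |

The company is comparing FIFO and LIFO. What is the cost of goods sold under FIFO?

FIFO COGS: 295 @ $26.95 + 81 @ $23.80 = $9,878.05
LIFO COGS: 88 @ $23.05 + 173 @ $23.80 + 115 @ $25.95 = $9,130.05

COGS = $9,878.05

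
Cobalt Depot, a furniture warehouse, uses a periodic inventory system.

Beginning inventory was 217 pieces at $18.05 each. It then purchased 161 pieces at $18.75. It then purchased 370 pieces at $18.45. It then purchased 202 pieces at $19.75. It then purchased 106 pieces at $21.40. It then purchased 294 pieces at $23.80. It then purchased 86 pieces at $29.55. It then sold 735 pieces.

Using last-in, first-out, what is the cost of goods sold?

Sale 1 (735) [LIFO — newest first]: 86 @ $29.55 + 294 @ $23.80 + 106 @ $21.40 + 202 @ $19.75 + 47 @ $18.45 = $16,663.55
Ending inventory: 217 @ $18.05 + 161 @ $18.75 + 323 @ $18.45 = $12,894.95

COGS = $16,663.55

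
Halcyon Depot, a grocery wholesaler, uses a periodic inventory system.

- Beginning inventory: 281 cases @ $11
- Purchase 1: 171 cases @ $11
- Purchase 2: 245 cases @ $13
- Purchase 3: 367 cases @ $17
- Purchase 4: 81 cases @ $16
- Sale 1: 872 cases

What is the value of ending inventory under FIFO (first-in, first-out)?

Ending inventory = $4,560

Sale 1 (872) [FIFO — oldest first]: 281 @ $11 + 171 @ $11 + 245 @ $13 + 175 @ $17 = $11,132
Ending inventory: 192 @ $17 + 81 @ $16 = $4,560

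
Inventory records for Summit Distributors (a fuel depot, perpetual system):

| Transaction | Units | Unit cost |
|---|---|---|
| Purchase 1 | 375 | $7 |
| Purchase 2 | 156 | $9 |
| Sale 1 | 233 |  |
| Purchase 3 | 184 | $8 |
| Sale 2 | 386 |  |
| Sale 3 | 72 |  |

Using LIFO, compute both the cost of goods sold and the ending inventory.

COGS = $5,333; ending inventory = $168

Sale 1 (233) [LIFO — newest first]: 156 @ $9 + 77 @ $7 = $1,943
Sale 2 (386) [LIFO — newest first]: 184 @ $8 + 202 @ $7 = $2,886
Sale 3 (72) [LIFO — newest first]: 72 @ $7 = $504
Total COGS = $1,943 + $2,886 + $504 = $5,333
Ending inventory: 24 @ $7 = $168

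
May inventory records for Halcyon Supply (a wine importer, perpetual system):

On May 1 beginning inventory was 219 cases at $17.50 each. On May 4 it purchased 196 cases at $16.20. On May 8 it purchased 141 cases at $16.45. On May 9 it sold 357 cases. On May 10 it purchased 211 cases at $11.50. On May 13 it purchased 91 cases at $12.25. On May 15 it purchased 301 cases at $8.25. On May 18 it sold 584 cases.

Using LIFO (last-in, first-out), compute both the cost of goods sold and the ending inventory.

COGS = $11,650.65; ending inventory = $3,701.00

May 9, 357 sold [LIFO — newest first]: 141 @ $16.45 + 196 @ $16.20 + 20 @ $17.50 = $5,844.65
May 18, 584 sold [LIFO — newest first]: 301 @ $8.25 + 91 @ $12.25 + 192 @ $11.50 = $5,806.00
Total COGS = $5,844.65 + $5,806.00 = $11,650.65
Ending inventory: 199 @ $17.50 + 19 @ $11.50 = $3,701.00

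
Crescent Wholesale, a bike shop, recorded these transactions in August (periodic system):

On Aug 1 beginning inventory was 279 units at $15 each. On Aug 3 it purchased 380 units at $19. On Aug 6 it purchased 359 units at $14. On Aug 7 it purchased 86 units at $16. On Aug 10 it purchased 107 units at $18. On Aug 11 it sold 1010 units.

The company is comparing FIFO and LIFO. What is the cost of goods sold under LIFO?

FIFO COGS: 279 @ $15 + 380 @ $19 + 351 @ $14 = $16,319
LIFO COGS: 107 @ $18 + 86 @ $16 + 359 @ $14 + 380 @ $19 + 78 @ $15 = $16,718

COGS = $16,718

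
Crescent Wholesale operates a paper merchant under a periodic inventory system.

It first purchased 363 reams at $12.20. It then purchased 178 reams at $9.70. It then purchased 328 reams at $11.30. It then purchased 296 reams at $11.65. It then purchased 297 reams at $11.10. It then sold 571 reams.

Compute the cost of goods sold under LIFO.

COGS = $6,488.80

Sale 1 (571) [LIFO — newest first]: 297 @ $11.10 + 274 @ $11.65 = $6,488.80
Ending inventory: 363 @ $12.20 + 178 @ $9.70 + 328 @ $11.30 + 22 @ $11.65 = $10,117.90
Check: goods available $16,606.70 = COGS $6,488.80 + ending $10,117.90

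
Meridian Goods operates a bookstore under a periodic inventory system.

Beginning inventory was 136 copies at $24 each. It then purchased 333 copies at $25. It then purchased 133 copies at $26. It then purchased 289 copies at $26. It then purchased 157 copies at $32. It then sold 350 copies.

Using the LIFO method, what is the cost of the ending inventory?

Ending inventory = $17,543

Sale 1 (350) [LIFO — newest first]: 157 @ $32 + 193 @ $26 = $10,042
Ending inventory: 136 @ $24 + 333 @ $25 + 133 @ $26 + 96 @ $26 = $17,543
Check: goods available $27,585 = COGS $10,042 + ending $17,543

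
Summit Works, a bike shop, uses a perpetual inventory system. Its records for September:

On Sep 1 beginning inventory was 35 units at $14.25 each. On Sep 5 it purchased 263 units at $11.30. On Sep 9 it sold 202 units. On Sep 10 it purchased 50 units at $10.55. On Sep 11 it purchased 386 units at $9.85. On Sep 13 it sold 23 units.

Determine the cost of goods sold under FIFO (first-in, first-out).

COGS = $2,645.75

Sep 9, 202 sold [FIFO — oldest first]: 35 @ $14.25 + 167 @ $11.30 = $2,385.85
Sep 13, 23 sold [FIFO — oldest first]: 23 @ $11.30 = $259.90
Total COGS = $2,385.85 + $259.90 = $2,645.75
Ending inventory: 73 @ $11.30 + 50 @ $10.55 + 386 @ $9.85 = $5,154.50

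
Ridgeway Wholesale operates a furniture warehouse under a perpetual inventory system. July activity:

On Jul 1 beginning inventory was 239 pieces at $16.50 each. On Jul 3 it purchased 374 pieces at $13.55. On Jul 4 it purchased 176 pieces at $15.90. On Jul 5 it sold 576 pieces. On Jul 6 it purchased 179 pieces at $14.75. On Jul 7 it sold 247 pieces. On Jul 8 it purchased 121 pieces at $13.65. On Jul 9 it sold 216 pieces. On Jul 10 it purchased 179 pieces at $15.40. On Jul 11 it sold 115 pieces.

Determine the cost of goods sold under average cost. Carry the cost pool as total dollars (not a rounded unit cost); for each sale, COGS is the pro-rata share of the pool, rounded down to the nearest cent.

After Jul 1: 239 on hand, pool $3,943.50 (≈ $16.5000 each)
After Jul 3: 613 on hand, pool $9,011.20 (≈ $14.7002 each)
After Jul 4: 789 on hand, pool $11,809.60 (≈ $14.9678 each)
Jul 5, sell 576: 576/789 × $11,809.60 → $8,621.45
After Jul 6: 392 on hand, pool $5,828.40 (≈ $14.8684 each)
Jul 7, sell 247: 247/392 × $5,828.40 → $3,672.48
After Jul 8: 266 on hand, pool $3,807.57 (≈ $14.3142 each)
Jul 9, sell 216: 216/266 × $3,807.57 → $3,091.86
After Jul 10: 229 on hand, pool $3,472.31 (≈ $15.1629 each)
Jul 11, sell 115: 115/229 × $3,472.31 → $1,743.73
Total COGS = $8,621.45 + $3,672.48 + $3,091.86 + $1,743.73 = $17,129.52
Ending inventory (cost pool remaining) = $1,728.58

COGS = $17,129.52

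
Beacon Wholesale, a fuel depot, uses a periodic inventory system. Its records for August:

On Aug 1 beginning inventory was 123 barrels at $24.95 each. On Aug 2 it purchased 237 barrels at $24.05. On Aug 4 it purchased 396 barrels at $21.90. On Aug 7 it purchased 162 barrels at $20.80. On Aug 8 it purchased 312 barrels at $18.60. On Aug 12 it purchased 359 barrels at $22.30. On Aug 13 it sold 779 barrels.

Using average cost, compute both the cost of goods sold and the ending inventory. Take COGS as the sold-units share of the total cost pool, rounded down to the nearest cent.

COGS = $16,972.10; ending inventory = $17,647.50

Aug 13, sell 779: 779/1589 × $34,619.60 → $16,972.10
Ending inventory (cost pool remaining) = $17,647.50
Check: goods available $34,619.60 = COGS $16,972.10 + ending $17,647.50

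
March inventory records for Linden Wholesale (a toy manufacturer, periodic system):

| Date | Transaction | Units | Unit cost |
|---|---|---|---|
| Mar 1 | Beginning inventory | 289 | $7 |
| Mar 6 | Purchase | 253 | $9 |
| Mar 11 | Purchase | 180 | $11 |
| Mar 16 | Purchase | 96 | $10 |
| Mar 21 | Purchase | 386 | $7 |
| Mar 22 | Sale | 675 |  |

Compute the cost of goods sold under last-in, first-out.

Mar 22, 675 sold [LIFO — newest first]: 386 @ $7 + 96 @ $10 + 180 @ $11 + 13 @ $9 = $5,759
Ending inventory: 289 @ $7 + 240 @ $9 = $4,183

COGS = $5,759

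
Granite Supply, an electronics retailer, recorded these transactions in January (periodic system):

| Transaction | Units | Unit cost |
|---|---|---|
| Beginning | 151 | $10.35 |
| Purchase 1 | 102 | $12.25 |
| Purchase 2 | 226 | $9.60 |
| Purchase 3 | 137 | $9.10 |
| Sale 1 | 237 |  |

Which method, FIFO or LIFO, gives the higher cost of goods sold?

FIFO COGS: 151 @ $10.35 + 86 @ $12.25 = $2,616.35
LIFO COGS: 137 @ $9.10 + 100 @ $9.60 = $2,206.70

FIFO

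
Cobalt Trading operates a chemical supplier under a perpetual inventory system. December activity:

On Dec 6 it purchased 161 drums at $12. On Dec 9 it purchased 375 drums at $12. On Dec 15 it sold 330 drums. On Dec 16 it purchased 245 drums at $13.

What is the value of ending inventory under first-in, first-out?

Ending inventory = $5,657

Dec 15, 330 sold [FIFO — oldest first]: 161 @ $12 + 169 @ $12 = $3,960
Ending inventory: 206 @ $12 + 245 @ $13 = $5,657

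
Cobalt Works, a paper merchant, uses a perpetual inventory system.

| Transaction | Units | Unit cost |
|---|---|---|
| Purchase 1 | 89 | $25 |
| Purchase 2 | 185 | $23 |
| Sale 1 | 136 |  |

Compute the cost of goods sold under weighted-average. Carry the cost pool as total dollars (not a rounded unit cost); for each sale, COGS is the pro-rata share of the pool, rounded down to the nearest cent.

After Purchase 1: 89 on hand, pool $2,225.00 (≈ $25.0000 each)
After Purchase 2: 274 on hand, pool $6,480.00 (≈ $23.6496 each)
Sale 1, sell 136: 136/274 × $6,480.00 → $3,216.35
Ending inventory (cost pool remaining) = $3,263.65
Check: goods available $6,480.00 = COGS $3,216.35 + ending $3,263.65

COGS = $3,216.35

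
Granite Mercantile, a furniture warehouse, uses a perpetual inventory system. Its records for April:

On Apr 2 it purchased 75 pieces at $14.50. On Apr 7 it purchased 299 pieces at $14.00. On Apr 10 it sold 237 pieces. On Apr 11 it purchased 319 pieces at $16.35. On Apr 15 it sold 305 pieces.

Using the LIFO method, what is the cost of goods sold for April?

Apr 10, 237 sold [LIFO — newest first]: 237 @ $14.00 = $3,318.00
Apr 15, 305 sold [LIFO — newest first]: 305 @ $16.35 = $4,986.75
Total COGS = $3,318.00 + $4,986.75 = $8,304.75
Ending inventory: 75 @ $14.50 + 62 @ $14.00 + 14 @ $16.35 = $2,184.40
Check: goods available $10,489.15 = COGS $8,304.75 + ending $2,184.40

COGS = $8,304.75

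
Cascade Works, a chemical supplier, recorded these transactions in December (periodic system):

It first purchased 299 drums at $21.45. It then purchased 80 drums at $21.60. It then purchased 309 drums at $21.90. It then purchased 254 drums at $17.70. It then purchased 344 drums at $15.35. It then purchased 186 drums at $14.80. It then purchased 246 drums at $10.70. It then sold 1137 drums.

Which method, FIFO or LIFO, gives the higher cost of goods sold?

FIFO

FIFO COGS: 299 @ $21.45 + 80 @ $21.60 + 309 @ $21.90 + 254 @ $17.70 + 195 @ $15.35 = $22,397.70
LIFO COGS: 246 @ $10.70 + 186 @ $14.80 + 344 @ $15.35 + 254 @ $17.70 + 107 @ $21.90 = $17,504.50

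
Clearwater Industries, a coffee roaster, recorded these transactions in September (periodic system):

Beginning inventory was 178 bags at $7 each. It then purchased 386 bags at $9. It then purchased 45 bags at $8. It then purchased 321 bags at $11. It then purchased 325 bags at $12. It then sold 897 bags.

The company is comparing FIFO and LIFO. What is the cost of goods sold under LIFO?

COGS = $9,645

FIFO COGS: 178 @ $7 + 386 @ $9 + 45 @ $8 + 288 @ $11 = $8,248
LIFO COGS: 325 @ $12 + 321 @ $11 + 45 @ $8 + 206 @ $9 = $9,645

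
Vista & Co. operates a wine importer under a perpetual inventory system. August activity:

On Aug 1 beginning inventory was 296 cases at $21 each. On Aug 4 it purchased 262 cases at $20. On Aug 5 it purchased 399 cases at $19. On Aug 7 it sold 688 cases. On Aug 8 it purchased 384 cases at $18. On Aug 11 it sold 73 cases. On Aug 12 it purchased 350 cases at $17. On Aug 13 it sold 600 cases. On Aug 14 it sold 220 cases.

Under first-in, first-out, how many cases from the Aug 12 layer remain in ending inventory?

110

Aug 7, 688 sold [FIFO — oldest first]: 296 @ $21 + 262 @ $20 + 130 @ $19 = $13,926
Aug 11, 73 sold [FIFO — oldest first]: 73 @ $19 = $1,387
Aug 13, 600 sold [FIFO — oldest first]: 196 @ $19 + 384 @ $18 + 20 @ $17 = $10,976
Aug 14, 220 sold [FIFO — oldest first]: 220 @ $17 = $3,740
Total COGS = $13,926 + $1,387 + $10,976 + $3,740 = $30,029
Ending inventory: 110 @ $17 = $1,870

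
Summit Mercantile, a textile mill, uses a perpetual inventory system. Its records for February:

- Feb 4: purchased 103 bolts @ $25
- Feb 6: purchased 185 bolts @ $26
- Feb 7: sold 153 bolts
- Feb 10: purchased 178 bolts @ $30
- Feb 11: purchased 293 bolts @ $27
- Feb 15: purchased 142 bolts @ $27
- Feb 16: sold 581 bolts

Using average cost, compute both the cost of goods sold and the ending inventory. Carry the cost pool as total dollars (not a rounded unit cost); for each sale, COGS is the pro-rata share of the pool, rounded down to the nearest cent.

COGS = $19,882.69; ending inventory = $4,587.31

After Feb 4: 103 on hand, pool $2,575.00 (≈ $25.0000 each)
After Feb 6: 288 on hand, pool $7,385.00 (≈ $25.6424 each)
Feb 7, sell 153: 153/288 × $7,385.00 → $3,923.28
After Feb 10: 313 on hand, pool $8,801.72 (≈ $28.1205 each)
After Feb 11: 606 on hand, pool $16,712.72 (≈ $27.5787 each)
After Feb 15: 748 on hand, pool $20,546.72 (≈ $27.4689 each)
Feb 16, sell 581: 581/748 × $20,546.72 → $15,959.41
Total COGS = $3,923.28 + $15,959.41 = $19,882.69
Ending inventory (cost pool remaining) = $4,587.31
Check: goods available $24,470.00 = COGS $19,882.69 + ending $4,587.31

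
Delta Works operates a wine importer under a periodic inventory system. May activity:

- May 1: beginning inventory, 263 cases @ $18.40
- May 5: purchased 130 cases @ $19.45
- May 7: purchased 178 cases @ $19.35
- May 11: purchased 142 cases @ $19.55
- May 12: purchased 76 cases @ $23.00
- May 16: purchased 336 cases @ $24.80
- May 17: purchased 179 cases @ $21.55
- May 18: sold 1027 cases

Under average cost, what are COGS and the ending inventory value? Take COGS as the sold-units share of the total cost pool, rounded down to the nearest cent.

COGS = $21,679.11; ending inventory = $5,847.24

May 18, sell 1027: 1027/1304 × $27,526.35 → $21,679.11
Ending inventory (cost pool remaining) = $5,847.24
Check: goods available $27,526.35 = COGS $21,679.11 + ending $5,847.24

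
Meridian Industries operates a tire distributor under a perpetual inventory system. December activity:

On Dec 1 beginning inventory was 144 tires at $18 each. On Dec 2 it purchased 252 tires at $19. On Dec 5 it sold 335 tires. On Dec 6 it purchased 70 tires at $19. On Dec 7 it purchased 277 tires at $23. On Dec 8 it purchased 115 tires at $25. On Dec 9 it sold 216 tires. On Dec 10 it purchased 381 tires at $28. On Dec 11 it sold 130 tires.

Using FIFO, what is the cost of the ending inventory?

Dec 5, 335 sold [FIFO — oldest first]: 144 @ $18 + 191 @ $19 = $6,221
Dec 9, 216 sold [FIFO — oldest first]: 61 @ $19 + 70 @ $19 + 85 @ $23 = $4,444
Dec 11, 130 sold [FIFO — oldest first]: 130 @ $23 = $2,990
Total COGS = $6,221 + $4,444 + $2,990 = $13,655
Ending inventory: 62 @ $23 + 115 @ $25 + 381 @ $28 = $14,969

Ending inventory = $14,969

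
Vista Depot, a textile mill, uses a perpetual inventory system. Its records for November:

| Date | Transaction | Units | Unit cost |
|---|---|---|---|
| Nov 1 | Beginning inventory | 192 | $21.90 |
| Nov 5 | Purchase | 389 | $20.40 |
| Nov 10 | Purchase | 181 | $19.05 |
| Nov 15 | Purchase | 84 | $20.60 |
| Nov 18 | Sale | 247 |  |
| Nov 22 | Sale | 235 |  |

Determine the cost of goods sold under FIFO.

COGS = $10,120.80

Nov 18, 247 sold [FIFO — oldest first]: 192 @ $21.90 + 55 @ $20.40 = $5,326.80
Nov 22, 235 sold [FIFO — oldest first]: 235 @ $20.40 = $4,794.00
Total COGS = $5,326.80 + $4,794.00 = $10,120.80
Ending inventory: 99 @ $20.40 + 181 @ $19.05 + 84 @ $20.60 = $7,198.05
Check: goods available $17,318.85 = COGS $10,120.80 + ending $7,198.05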